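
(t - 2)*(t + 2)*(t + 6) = t^3 + 6*t^2 - 4*t - 24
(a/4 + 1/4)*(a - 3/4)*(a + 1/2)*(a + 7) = a^4/4 + 31*a^3/16 + 37*a^2/32 - 19*a/16 - 21/32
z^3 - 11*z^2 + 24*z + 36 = (z - 6)^2*(z + 1)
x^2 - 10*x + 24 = (x - 6)*(x - 4)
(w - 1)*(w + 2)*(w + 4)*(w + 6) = w^4 + 11*w^3 + 32*w^2 + 4*w - 48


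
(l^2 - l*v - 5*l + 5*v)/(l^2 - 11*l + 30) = (l - v)/(l - 6)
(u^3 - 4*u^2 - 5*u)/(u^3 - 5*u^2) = (u + 1)/u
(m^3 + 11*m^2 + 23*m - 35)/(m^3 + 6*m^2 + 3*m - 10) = (m + 7)/(m + 2)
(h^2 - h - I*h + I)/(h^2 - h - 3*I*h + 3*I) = (h - I)/(h - 3*I)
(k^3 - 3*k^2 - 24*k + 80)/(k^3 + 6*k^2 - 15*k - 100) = (k - 4)/(k + 5)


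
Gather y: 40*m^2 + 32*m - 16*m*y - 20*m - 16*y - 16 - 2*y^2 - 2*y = 40*m^2 + 12*m - 2*y^2 + y*(-16*m - 18) - 16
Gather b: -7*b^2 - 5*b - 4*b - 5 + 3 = -7*b^2 - 9*b - 2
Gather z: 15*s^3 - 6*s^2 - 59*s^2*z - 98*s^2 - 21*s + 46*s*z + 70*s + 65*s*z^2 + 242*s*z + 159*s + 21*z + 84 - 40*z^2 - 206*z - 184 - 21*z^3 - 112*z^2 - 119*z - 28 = 15*s^3 - 104*s^2 + 208*s - 21*z^3 + z^2*(65*s - 152) + z*(-59*s^2 + 288*s - 304) - 128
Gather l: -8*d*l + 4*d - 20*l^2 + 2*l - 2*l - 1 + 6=-8*d*l + 4*d - 20*l^2 + 5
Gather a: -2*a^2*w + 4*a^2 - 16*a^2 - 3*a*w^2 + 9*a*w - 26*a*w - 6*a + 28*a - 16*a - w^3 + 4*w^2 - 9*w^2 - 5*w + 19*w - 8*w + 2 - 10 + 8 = a^2*(-2*w - 12) + a*(-3*w^2 - 17*w + 6) - w^3 - 5*w^2 + 6*w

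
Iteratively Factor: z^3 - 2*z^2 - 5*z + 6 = (z + 2)*(z^2 - 4*z + 3) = (z - 3)*(z + 2)*(z - 1)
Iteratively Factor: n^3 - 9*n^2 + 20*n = (n - 5)*(n^2 - 4*n) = n*(n - 5)*(n - 4)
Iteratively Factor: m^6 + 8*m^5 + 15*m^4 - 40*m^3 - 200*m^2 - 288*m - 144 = (m + 2)*(m^5 + 6*m^4 + 3*m^3 - 46*m^2 - 108*m - 72) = (m + 2)^2*(m^4 + 4*m^3 - 5*m^2 - 36*m - 36) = (m + 2)^3*(m^3 + 2*m^2 - 9*m - 18) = (m + 2)^3*(m + 3)*(m^2 - m - 6) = (m + 2)^4*(m + 3)*(m - 3)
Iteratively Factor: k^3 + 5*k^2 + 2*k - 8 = (k - 1)*(k^2 + 6*k + 8) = (k - 1)*(k + 2)*(k + 4)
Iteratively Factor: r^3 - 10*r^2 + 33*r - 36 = (r - 3)*(r^2 - 7*r + 12) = (r - 3)^2*(r - 4)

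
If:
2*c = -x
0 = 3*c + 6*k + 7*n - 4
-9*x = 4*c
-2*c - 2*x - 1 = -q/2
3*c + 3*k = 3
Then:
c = 0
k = 1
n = -2/7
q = 2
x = 0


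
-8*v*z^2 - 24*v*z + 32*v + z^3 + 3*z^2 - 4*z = (-8*v + z)*(z - 1)*(z + 4)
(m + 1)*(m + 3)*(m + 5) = m^3 + 9*m^2 + 23*m + 15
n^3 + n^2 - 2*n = n*(n - 1)*(n + 2)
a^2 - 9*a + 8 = (a - 8)*(a - 1)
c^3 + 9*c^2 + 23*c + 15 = (c + 1)*(c + 3)*(c + 5)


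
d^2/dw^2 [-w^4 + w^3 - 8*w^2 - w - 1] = -12*w^2 + 6*w - 16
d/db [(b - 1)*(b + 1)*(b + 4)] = 3*b^2 + 8*b - 1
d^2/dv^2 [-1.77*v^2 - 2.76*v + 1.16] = -3.54000000000000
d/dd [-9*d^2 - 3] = -18*d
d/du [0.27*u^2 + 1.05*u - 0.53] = 0.54*u + 1.05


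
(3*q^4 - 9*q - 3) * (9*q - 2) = 27*q^5 - 6*q^4 - 81*q^2 - 9*q + 6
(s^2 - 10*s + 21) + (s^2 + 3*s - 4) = 2*s^2 - 7*s + 17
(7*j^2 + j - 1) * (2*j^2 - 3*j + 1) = 14*j^4 - 19*j^3 + 2*j^2 + 4*j - 1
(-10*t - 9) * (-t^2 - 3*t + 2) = 10*t^3 + 39*t^2 + 7*t - 18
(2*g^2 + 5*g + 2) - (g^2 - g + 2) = g^2 + 6*g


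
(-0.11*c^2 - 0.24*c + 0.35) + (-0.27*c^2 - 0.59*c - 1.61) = -0.38*c^2 - 0.83*c - 1.26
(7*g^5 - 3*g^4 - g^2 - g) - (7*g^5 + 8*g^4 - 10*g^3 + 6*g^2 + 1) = -11*g^4 + 10*g^3 - 7*g^2 - g - 1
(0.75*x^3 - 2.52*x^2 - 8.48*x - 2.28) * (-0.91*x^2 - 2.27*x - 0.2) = -0.6825*x^5 + 0.5907*x^4 + 13.2872*x^3 + 21.8284*x^2 + 6.8716*x + 0.456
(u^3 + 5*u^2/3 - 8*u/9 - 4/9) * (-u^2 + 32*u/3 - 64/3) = -u^5 + 9*u^4 - 8*u^3/3 - 1204*u^2/27 + 128*u/9 + 256/27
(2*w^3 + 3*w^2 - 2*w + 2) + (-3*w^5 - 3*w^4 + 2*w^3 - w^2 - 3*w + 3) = -3*w^5 - 3*w^4 + 4*w^3 + 2*w^2 - 5*w + 5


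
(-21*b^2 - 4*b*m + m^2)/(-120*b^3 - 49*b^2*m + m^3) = (7*b - m)/(40*b^2 + 3*b*m - m^2)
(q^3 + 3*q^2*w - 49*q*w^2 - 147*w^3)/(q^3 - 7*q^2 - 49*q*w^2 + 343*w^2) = (q + 3*w)/(q - 7)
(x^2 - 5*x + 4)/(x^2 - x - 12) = (x - 1)/(x + 3)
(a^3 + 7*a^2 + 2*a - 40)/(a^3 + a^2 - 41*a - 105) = (a^2 + 2*a - 8)/(a^2 - 4*a - 21)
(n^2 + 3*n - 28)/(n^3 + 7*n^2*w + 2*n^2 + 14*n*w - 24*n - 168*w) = (n + 7)/(n^2 + 7*n*w + 6*n + 42*w)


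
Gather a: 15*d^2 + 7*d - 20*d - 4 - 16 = 15*d^2 - 13*d - 20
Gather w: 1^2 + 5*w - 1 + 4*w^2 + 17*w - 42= 4*w^2 + 22*w - 42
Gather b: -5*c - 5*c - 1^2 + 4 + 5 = 8 - 10*c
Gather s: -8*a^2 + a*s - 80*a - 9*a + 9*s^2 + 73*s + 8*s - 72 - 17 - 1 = -8*a^2 - 89*a + 9*s^2 + s*(a + 81) - 90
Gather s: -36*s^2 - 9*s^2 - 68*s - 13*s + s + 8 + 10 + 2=-45*s^2 - 80*s + 20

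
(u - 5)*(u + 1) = u^2 - 4*u - 5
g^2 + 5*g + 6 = (g + 2)*(g + 3)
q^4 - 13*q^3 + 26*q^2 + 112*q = q*(q - 8)*(q - 7)*(q + 2)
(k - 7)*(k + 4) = k^2 - 3*k - 28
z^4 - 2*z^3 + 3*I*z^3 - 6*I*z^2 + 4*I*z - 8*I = (z - 2)*(z - I)*(z + 2*I)^2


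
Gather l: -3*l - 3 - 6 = -3*l - 9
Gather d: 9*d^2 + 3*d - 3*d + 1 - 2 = 9*d^2 - 1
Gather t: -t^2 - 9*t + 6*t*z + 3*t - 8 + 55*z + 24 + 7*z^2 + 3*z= -t^2 + t*(6*z - 6) + 7*z^2 + 58*z + 16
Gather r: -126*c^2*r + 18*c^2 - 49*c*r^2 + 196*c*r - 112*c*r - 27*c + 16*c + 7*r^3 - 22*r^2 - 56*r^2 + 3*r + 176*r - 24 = 18*c^2 - 11*c + 7*r^3 + r^2*(-49*c - 78) + r*(-126*c^2 + 84*c + 179) - 24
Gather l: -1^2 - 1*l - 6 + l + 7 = 0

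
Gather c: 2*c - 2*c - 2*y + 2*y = 0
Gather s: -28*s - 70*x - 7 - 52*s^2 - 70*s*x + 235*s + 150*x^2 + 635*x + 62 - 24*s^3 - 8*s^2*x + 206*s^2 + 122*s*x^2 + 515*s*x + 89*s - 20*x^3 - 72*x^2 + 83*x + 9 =-24*s^3 + s^2*(154 - 8*x) + s*(122*x^2 + 445*x + 296) - 20*x^3 + 78*x^2 + 648*x + 64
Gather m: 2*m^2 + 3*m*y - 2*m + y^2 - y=2*m^2 + m*(3*y - 2) + y^2 - y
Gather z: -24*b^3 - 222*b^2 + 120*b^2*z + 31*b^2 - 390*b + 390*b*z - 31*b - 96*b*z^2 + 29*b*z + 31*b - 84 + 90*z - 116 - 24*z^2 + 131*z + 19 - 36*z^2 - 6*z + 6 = -24*b^3 - 191*b^2 - 390*b + z^2*(-96*b - 60) + z*(120*b^2 + 419*b + 215) - 175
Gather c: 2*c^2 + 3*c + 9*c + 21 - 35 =2*c^2 + 12*c - 14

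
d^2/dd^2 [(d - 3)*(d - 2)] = 2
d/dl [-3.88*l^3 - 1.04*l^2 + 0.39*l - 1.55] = -11.64*l^2 - 2.08*l + 0.39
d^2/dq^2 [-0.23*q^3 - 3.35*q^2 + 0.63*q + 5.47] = -1.38*q - 6.7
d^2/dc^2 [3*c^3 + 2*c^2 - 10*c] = 18*c + 4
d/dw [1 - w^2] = -2*w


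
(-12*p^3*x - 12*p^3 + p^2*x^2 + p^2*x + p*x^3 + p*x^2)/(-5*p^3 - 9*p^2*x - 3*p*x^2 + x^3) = p*(12*p^2*x + 12*p^2 - p*x^2 - p*x - x^3 - x^2)/(5*p^3 + 9*p^2*x + 3*p*x^2 - x^3)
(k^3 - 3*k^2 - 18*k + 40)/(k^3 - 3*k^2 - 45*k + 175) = (k^2 + 2*k - 8)/(k^2 + 2*k - 35)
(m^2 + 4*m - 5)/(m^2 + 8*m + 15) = (m - 1)/(m + 3)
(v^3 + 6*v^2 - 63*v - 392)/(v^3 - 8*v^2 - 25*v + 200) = (v^2 + 14*v + 49)/(v^2 - 25)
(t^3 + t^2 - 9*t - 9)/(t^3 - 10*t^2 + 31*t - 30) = (t^2 + 4*t + 3)/(t^2 - 7*t + 10)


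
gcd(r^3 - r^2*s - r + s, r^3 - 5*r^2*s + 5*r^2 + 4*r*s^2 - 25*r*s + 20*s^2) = r - s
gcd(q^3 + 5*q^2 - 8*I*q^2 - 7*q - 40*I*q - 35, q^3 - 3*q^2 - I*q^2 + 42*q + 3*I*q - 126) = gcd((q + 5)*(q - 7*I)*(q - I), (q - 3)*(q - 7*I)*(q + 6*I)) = q - 7*I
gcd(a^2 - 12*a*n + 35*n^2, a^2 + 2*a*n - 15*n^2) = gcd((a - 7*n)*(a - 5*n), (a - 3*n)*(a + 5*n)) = 1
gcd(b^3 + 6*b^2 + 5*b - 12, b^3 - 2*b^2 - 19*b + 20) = b^2 + 3*b - 4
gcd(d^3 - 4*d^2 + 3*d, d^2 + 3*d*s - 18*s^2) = 1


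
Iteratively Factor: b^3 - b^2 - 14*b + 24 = (b - 2)*(b^2 + b - 12) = (b - 2)*(b + 4)*(b - 3)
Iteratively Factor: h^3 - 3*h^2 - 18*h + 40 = (h - 5)*(h^2 + 2*h - 8) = (h - 5)*(h - 2)*(h + 4)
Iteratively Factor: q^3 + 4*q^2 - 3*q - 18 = (q + 3)*(q^2 + q - 6) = (q - 2)*(q + 3)*(q + 3)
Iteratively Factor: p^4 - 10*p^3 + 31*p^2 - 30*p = (p)*(p^3 - 10*p^2 + 31*p - 30) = p*(p - 5)*(p^2 - 5*p + 6) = p*(p - 5)*(p - 2)*(p - 3)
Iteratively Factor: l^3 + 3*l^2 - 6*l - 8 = (l + 4)*(l^2 - l - 2) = (l + 1)*(l + 4)*(l - 2)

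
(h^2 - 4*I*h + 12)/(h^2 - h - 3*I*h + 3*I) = (h^2 - 4*I*h + 12)/(h^2 - h - 3*I*h + 3*I)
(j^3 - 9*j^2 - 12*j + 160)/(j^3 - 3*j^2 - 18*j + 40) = (j - 8)/(j - 2)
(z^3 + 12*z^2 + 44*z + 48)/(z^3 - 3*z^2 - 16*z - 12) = (z^2 + 10*z + 24)/(z^2 - 5*z - 6)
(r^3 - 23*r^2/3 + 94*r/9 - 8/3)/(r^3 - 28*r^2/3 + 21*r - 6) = (r - 4/3)/(r - 3)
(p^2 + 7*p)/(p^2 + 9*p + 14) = p/(p + 2)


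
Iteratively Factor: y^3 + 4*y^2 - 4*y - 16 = (y + 2)*(y^2 + 2*y - 8) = (y + 2)*(y + 4)*(y - 2)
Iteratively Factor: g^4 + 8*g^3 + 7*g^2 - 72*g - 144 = (g - 3)*(g^3 + 11*g^2 + 40*g + 48) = (g - 3)*(g + 4)*(g^2 + 7*g + 12) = (g - 3)*(g + 4)^2*(g + 3)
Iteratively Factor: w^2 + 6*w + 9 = (w + 3)*(w + 3)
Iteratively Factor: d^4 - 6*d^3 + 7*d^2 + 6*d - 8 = (d - 2)*(d^3 - 4*d^2 - d + 4) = (d - 2)*(d + 1)*(d^2 - 5*d + 4) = (d - 4)*(d - 2)*(d + 1)*(d - 1)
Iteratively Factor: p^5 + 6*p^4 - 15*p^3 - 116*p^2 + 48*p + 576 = (p + 4)*(p^4 + 2*p^3 - 23*p^2 - 24*p + 144) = (p + 4)^2*(p^3 - 2*p^2 - 15*p + 36) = (p - 3)*(p + 4)^2*(p^2 + p - 12) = (p - 3)*(p + 4)^3*(p - 3)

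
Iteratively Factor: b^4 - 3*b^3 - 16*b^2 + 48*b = (b - 4)*(b^3 + b^2 - 12*b) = b*(b - 4)*(b^2 + b - 12) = b*(b - 4)*(b + 4)*(b - 3)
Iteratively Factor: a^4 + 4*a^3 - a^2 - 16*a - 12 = (a + 3)*(a^3 + a^2 - 4*a - 4) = (a + 1)*(a + 3)*(a^2 - 4) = (a - 2)*(a + 1)*(a + 3)*(a + 2)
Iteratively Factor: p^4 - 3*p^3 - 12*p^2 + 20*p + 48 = (p + 2)*(p^3 - 5*p^2 - 2*p + 24) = (p - 4)*(p + 2)*(p^2 - p - 6) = (p - 4)*(p + 2)^2*(p - 3)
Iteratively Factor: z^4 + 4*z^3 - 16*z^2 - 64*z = (z + 4)*(z^3 - 16*z) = z*(z + 4)*(z^2 - 16) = z*(z - 4)*(z + 4)*(z + 4)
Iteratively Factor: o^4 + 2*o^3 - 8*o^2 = (o + 4)*(o^3 - 2*o^2) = (o - 2)*(o + 4)*(o^2) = o*(o - 2)*(o + 4)*(o)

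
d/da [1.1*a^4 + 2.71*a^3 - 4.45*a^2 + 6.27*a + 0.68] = 4.4*a^3 + 8.13*a^2 - 8.9*a + 6.27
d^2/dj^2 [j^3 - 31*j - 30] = 6*j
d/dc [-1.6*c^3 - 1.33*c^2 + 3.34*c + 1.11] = -4.8*c^2 - 2.66*c + 3.34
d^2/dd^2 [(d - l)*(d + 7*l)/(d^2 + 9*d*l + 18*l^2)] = 6*l*(-d^3 - 25*d^2*l - 171*d*l^2 - 363*l^3)/(d^6 + 27*d^5*l + 297*d^4*l^2 + 1701*d^3*l^3 + 5346*d^2*l^4 + 8748*d*l^5 + 5832*l^6)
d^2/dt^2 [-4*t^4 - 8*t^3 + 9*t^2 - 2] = -48*t^2 - 48*t + 18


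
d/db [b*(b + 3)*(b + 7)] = 3*b^2 + 20*b + 21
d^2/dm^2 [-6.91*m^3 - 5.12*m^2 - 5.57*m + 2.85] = -41.46*m - 10.24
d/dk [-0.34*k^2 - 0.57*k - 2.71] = -0.68*k - 0.57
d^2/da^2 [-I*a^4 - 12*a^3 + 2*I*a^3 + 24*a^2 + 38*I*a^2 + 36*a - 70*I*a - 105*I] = -12*I*a^2 + 12*a*(-6 + I) + 48 + 76*I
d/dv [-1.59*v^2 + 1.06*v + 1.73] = 1.06 - 3.18*v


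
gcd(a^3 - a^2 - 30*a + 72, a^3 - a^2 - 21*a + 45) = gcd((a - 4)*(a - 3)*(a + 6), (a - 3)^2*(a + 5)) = a - 3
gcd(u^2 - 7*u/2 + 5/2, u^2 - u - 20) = 1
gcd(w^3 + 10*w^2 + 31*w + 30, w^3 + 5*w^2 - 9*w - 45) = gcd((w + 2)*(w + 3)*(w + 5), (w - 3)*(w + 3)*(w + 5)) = w^2 + 8*w + 15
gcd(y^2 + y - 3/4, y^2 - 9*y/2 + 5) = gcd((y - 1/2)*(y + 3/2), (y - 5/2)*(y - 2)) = 1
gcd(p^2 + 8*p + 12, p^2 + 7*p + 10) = p + 2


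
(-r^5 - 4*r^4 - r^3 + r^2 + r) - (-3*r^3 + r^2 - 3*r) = -r^5 - 4*r^4 + 2*r^3 + 4*r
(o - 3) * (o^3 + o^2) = o^4 - 2*o^3 - 3*o^2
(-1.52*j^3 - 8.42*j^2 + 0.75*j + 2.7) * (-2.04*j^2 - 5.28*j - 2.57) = 3.1008*j^5 + 25.2024*j^4 + 46.834*j^3 + 12.1714*j^2 - 16.1835*j - 6.939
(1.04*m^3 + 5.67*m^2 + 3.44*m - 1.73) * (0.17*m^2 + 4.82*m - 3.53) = 0.1768*m^5 + 5.9767*m^4 + 24.243*m^3 - 3.7284*m^2 - 20.4818*m + 6.1069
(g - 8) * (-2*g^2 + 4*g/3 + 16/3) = -2*g^3 + 52*g^2/3 - 16*g/3 - 128/3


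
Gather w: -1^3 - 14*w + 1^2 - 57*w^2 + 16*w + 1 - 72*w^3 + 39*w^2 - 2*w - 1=-72*w^3 - 18*w^2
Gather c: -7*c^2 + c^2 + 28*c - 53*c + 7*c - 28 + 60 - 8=-6*c^2 - 18*c + 24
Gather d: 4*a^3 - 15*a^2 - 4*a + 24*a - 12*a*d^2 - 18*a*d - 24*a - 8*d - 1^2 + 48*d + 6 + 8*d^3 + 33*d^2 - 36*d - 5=4*a^3 - 15*a^2 - 4*a + 8*d^3 + d^2*(33 - 12*a) + d*(4 - 18*a)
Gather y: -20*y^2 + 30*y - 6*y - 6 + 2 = -20*y^2 + 24*y - 4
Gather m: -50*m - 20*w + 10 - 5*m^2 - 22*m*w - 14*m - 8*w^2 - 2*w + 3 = -5*m^2 + m*(-22*w - 64) - 8*w^2 - 22*w + 13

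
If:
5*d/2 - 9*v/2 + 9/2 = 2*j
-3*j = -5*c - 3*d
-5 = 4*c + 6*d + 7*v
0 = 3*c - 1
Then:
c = 1/3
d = -940/549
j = -635/549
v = 103/183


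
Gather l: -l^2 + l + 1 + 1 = -l^2 + l + 2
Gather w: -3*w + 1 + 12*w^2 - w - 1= 12*w^2 - 4*w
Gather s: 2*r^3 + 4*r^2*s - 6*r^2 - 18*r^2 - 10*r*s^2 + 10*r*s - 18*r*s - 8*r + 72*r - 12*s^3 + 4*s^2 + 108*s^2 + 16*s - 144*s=2*r^3 - 24*r^2 + 64*r - 12*s^3 + s^2*(112 - 10*r) + s*(4*r^2 - 8*r - 128)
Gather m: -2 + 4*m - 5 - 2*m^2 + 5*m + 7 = -2*m^2 + 9*m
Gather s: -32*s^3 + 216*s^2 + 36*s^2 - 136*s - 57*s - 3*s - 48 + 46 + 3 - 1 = -32*s^3 + 252*s^2 - 196*s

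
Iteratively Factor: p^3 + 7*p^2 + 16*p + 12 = (p + 2)*(p^2 + 5*p + 6) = (p + 2)*(p + 3)*(p + 2)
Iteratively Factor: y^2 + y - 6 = (y + 3)*(y - 2)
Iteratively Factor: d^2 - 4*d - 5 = (d - 5)*(d + 1)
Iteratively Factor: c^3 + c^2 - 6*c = (c - 2)*(c^2 + 3*c) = c*(c - 2)*(c + 3)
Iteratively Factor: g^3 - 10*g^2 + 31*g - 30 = (g - 3)*(g^2 - 7*g + 10) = (g - 3)*(g - 2)*(g - 5)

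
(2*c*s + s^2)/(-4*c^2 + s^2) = s/(-2*c + s)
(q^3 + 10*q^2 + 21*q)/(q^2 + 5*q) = (q^2 + 10*q + 21)/(q + 5)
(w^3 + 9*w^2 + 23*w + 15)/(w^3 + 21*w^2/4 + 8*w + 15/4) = 4*(w + 5)/(4*w + 5)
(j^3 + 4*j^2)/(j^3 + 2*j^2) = (j + 4)/(j + 2)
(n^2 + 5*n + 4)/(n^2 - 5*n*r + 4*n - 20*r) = (-n - 1)/(-n + 5*r)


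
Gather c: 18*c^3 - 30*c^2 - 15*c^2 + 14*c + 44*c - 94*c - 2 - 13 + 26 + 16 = 18*c^3 - 45*c^2 - 36*c + 27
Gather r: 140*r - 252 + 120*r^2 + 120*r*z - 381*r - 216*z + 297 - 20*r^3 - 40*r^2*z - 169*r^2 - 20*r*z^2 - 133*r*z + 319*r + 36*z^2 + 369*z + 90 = -20*r^3 + r^2*(-40*z - 49) + r*(-20*z^2 - 13*z + 78) + 36*z^2 + 153*z + 135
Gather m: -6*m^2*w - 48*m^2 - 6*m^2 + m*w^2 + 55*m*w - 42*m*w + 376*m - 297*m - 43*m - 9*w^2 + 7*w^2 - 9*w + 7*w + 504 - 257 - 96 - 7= m^2*(-6*w - 54) + m*(w^2 + 13*w + 36) - 2*w^2 - 2*w + 144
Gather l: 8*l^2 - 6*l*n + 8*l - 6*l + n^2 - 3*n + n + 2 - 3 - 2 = 8*l^2 + l*(2 - 6*n) + n^2 - 2*n - 3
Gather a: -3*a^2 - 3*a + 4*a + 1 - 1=-3*a^2 + a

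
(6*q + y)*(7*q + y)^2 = 294*q^3 + 133*q^2*y + 20*q*y^2 + y^3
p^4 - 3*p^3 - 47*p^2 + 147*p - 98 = (p - 7)*(p - 2)*(p - 1)*(p + 7)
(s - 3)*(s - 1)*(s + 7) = s^3 + 3*s^2 - 25*s + 21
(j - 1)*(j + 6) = j^2 + 5*j - 6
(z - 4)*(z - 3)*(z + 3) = z^3 - 4*z^2 - 9*z + 36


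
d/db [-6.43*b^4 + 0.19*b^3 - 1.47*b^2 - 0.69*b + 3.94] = -25.72*b^3 + 0.57*b^2 - 2.94*b - 0.69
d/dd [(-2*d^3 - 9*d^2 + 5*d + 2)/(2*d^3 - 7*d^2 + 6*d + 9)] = (32*d^4 - 44*d^3 - 85*d^2 - 134*d + 33)/(4*d^6 - 28*d^5 + 73*d^4 - 48*d^3 - 90*d^2 + 108*d + 81)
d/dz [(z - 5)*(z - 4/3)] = 2*z - 19/3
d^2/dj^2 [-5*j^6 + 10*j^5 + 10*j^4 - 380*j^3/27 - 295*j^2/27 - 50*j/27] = -150*j^4 + 200*j^3 + 120*j^2 - 760*j/9 - 590/27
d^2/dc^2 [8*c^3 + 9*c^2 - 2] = 48*c + 18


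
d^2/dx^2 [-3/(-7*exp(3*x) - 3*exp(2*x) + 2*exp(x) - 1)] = 3*((-63*exp(2*x) - 12*exp(x) + 2)*(7*exp(3*x) + 3*exp(2*x) - 2*exp(x) + 1) + 2*(21*exp(2*x) + 6*exp(x) - 2)^2*exp(x))*exp(x)/(7*exp(3*x) + 3*exp(2*x) - 2*exp(x) + 1)^3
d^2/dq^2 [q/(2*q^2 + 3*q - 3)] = 2*(q*(4*q + 3)^2 - 3*(2*q + 1)*(2*q^2 + 3*q - 3))/(2*q^2 + 3*q - 3)^3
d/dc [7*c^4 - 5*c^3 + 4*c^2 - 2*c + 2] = 28*c^3 - 15*c^2 + 8*c - 2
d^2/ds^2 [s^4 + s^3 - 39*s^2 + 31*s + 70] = 12*s^2 + 6*s - 78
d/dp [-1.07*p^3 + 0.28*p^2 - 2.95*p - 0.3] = -3.21*p^2 + 0.56*p - 2.95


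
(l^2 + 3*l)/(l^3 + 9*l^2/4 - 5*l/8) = 8*(l + 3)/(8*l^2 + 18*l - 5)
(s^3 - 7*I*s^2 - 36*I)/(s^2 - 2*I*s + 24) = (s^2 - I*s + 6)/(s + 4*I)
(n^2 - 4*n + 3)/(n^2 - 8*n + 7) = (n - 3)/(n - 7)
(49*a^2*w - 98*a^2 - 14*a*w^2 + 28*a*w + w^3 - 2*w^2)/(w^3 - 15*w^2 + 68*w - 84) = (49*a^2 - 14*a*w + w^2)/(w^2 - 13*w + 42)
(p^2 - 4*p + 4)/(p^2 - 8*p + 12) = (p - 2)/(p - 6)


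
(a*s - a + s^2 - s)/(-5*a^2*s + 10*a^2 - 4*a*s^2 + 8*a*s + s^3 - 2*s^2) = (s - 1)/(-5*a*s + 10*a + s^2 - 2*s)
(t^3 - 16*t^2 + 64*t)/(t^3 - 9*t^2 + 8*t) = (t - 8)/(t - 1)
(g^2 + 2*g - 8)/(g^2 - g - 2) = (g + 4)/(g + 1)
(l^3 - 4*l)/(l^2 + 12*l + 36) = l*(l^2 - 4)/(l^2 + 12*l + 36)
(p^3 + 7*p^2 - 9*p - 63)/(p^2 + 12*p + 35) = (p^2 - 9)/(p + 5)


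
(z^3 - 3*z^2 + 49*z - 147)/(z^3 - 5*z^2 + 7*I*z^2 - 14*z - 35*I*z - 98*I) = (z^2 - z*(3 + 7*I) + 21*I)/(z^2 - 5*z - 14)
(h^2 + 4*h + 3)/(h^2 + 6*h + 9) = (h + 1)/(h + 3)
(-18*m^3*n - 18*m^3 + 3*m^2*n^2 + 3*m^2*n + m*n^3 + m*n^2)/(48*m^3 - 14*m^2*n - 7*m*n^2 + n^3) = m*(-18*m^2*n - 18*m^2 + 3*m*n^2 + 3*m*n + n^3 + n^2)/(48*m^3 - 14*m^2*n - 7*m*n^2 + n^3)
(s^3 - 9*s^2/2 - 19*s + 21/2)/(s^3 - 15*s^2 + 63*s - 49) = (2*s^2 + 5*s - 3)/(2*(s^2 - 8*s + 7))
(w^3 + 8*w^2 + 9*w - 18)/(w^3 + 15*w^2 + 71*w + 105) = (w^2 + 5*w - 6)/(w^2 + 12*w + 35)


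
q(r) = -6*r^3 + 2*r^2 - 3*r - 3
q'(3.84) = -253.06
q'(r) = -18*r^2 + 4*r - 3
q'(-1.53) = -51.26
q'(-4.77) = -431.63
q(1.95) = -45.73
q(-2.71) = 139.23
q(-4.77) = 708.00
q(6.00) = -1245.00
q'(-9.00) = -1497.00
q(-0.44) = -0.78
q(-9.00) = 4560.00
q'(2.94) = -146.82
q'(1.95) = -63.64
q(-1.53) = 27.76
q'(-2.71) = -146.03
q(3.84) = -324.77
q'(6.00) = -627.00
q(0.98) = -9.67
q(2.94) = -147.01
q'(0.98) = -16.37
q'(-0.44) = -8.24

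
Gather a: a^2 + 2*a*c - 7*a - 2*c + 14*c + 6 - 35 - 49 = a^2 + a*(2*c - 7) + 12*c - 78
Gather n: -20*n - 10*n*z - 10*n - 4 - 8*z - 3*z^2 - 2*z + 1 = n*(-10*z - 30) - 3*z^2 - 10*z - 3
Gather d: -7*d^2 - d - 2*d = -7*d^2 - 3*d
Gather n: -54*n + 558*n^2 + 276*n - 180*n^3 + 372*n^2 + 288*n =-180*n^3 + 930*n^2 + 510*n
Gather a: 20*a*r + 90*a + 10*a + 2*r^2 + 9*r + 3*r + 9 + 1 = a*(20*r + 100) + 2*r^2 + 12*r + 10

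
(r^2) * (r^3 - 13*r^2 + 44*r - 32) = r^5 - 13*r^4 + 44*r^3 - 32*r^2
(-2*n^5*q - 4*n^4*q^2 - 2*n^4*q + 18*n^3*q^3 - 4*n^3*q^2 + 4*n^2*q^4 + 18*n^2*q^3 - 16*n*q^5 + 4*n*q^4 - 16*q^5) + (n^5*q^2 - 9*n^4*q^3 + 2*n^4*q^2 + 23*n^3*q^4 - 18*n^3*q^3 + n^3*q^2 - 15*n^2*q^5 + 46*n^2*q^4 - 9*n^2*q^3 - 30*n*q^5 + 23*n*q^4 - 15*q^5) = n^5*q^2 - 2*n^5*q - 9*n^4*q^3 - 2*n^4*q^2 - 2*n^4*q + 23*n^3*q^4 - 3*n^3*q^2 - 15*n^2*q^5 + 50*n^2*q^4 + 9*n^2*q^3 - 46*n*q^5 + 27*n*q^4 - 31*q^5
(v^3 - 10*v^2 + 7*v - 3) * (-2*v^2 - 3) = -2*v^5 + 20*v^4 - 17*v^3 + 36*v^2 - 21*v + 9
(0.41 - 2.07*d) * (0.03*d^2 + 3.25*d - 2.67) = -0.0621*d^3 - 6.7152*d^2 + 6.8594*d - 1.0947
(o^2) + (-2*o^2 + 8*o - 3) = -o^2 + 8*o - 3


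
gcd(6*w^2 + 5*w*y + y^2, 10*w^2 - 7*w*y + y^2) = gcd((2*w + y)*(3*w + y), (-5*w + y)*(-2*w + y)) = 1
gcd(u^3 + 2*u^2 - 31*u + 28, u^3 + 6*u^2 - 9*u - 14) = u + 7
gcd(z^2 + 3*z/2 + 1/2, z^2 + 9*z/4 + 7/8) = z + 1/2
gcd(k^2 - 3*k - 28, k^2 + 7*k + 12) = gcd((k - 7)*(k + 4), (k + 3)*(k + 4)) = k + 4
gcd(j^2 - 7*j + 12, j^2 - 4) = 1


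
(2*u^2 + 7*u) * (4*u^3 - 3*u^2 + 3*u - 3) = 8*u^5 + 22*u^4 - 15*u^3 + 15*u^2 - 21*u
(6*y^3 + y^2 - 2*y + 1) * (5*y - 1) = 30*y^4 - y^3 - 11*y^2 + 7*y - 1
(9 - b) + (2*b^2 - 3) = 2*b^2 - b + 6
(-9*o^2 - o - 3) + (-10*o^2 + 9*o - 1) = -19*o^2 + 8*o - 4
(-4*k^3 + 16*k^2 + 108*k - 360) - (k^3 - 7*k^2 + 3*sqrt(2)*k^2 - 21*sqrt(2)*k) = -5*k^3 - 3*sqrt(2)*k^2 + 23*k^2 + 21*sqrt(2)*k + 108*k - 360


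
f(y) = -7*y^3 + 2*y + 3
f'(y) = 2 - 21*y^2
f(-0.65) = 3.62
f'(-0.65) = -6.87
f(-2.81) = 152.70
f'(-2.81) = -163.82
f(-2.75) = 143.08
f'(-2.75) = -156.81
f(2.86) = -155.04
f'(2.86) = -169.77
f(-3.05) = 195.51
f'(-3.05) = -193.35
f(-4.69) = 715.75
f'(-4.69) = -459.92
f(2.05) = -53.21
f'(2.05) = -86.25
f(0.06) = 3.12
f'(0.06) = 1.92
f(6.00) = -1497.00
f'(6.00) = -754.00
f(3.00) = -180.00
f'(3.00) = -187.00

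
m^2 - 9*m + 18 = (m - 6)*(m - 3)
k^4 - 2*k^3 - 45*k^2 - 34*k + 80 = (k - 8)*(k - 1)*(k + 2)*(k + 5)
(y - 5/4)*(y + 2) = y^2 + 3*y/4 - 5/2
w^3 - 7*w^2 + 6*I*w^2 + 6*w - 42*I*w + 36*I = (w - 6)*(w - 1)*(w + 6*I)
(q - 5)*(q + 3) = q^2 - 2*q - 15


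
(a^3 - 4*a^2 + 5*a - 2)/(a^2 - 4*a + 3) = (a^2 - 3*a + 2)/(a - 3)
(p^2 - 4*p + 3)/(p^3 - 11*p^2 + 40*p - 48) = (p - 1)/(p^2 - 8*p + 16)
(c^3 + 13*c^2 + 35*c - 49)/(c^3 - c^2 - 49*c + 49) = (c + 7)/(c - 7)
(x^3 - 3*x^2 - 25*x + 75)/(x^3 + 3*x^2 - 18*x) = (x^2 - 25)/(x*(x + 6))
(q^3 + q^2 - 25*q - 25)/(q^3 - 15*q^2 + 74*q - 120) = (q^2 + 6*q + 5)/(q^2 - 10*q + 24)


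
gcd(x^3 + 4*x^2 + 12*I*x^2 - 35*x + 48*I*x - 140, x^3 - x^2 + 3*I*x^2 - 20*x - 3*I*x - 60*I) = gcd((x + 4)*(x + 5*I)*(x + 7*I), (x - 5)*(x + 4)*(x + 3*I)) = x + 4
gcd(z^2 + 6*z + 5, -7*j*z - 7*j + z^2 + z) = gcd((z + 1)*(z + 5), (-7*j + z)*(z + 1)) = z + 1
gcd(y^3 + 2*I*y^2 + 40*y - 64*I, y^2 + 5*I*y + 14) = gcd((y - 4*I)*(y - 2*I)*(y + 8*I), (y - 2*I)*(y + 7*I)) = y - 2*I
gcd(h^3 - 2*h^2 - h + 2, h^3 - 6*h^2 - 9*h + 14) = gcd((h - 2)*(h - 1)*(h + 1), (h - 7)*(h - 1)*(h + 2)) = h - 1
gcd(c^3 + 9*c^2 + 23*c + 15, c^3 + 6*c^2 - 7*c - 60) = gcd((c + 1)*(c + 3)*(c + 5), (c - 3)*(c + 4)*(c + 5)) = c + 5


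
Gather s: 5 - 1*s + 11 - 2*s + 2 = 18 - 3*s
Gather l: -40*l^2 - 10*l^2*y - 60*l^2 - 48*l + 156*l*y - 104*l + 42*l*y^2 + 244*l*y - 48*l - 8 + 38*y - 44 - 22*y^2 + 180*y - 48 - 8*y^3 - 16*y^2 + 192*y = l^2*(-10*y - 100) + l*(42*y^2 + 400*y - 200) - 8*y^3 - 38*y^2 + 410*y - 100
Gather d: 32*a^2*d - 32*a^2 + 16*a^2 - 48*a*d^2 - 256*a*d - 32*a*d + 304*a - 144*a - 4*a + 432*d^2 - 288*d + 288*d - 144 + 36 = -16*a^2 + 156*a + d^2*(432 - 48*a) + d*(32*a^2 - 288*a) - 108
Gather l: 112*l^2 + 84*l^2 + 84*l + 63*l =196*l^2 + 147*l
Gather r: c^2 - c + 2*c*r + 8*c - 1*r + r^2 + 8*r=c^2 + 7*c + r^2 + r*(2*c + 7)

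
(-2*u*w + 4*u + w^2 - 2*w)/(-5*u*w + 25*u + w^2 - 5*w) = (2*u*w - 4*u - w^2 + 2*w)/(5*u*w - 25*u - w^2 + 5*w)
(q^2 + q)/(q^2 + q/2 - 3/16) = 16*q*(q + 1)/(16*q^2 + 8*q - 3)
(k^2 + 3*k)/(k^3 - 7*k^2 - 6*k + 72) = k/(k^2 - 10*k + 24)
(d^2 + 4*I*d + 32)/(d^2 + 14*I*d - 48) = (d - 4*I)/(d + 6*I)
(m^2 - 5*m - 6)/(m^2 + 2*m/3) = 3*(m^2 - 5*m - 6)/(m*(3*m + 2))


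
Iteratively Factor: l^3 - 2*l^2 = (l)*(l^2 - 2*l) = l*(l - 2)*(l)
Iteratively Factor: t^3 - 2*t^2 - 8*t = (t + 2)*(t^2 - 4*t) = (t - 4)*(t + 2)*(t)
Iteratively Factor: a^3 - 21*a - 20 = (a - 5)*(a^2 + 5*a + 4) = (a - 5)*(a + 1)*(a + 4)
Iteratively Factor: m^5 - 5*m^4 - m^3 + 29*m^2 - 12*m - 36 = (m + 1)*(m^4 - 6*m^3 + 5*m^2 + 24*m - 36) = (m - 3)*(m + 1)*(m^3 - 3*m^2 - 4*m + 12) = (m - 3)*(m + 1)*(m + 2)*(m^2 - 5*m + 6) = (m - 3)^2*(m + 1)*(m + 2)*(m - 2)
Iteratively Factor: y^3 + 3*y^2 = (y)*(y^2 + 3*y) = y*(y + 3)*(y)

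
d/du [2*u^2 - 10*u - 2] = 4*u - 10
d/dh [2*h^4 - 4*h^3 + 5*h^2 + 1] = 2*h*(4*h^2 - 6*h + 5)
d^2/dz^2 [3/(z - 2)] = 6/(z - 2)^3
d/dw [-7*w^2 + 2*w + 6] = 2 - 14*w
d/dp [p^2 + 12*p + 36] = 2*p + 12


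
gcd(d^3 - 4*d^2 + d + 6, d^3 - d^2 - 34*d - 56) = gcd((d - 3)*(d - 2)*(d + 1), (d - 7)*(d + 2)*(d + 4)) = 1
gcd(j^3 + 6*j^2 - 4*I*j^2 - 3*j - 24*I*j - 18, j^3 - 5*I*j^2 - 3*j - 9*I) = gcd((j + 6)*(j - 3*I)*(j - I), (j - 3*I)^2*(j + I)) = j - 3*I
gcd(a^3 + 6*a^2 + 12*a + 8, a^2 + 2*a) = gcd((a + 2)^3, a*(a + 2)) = a + 2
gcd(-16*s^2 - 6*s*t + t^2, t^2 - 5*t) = 1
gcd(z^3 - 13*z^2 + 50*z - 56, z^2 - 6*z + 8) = z^2 - 6*z + 8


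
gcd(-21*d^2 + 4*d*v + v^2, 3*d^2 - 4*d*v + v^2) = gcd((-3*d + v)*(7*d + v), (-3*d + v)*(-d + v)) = -3*d + v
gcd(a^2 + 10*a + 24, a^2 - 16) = a + 4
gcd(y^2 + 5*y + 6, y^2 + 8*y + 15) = y + 3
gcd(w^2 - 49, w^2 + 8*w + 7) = w + 7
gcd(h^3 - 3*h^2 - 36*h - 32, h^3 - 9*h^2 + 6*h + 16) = h^2 - 7*h - 8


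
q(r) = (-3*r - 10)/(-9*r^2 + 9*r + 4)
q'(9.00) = -0.00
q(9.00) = 0.06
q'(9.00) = -0.00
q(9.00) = 0.06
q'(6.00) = -0.03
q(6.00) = 0.11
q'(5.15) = -0.04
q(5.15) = 0.14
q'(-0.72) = 3.79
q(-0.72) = 1.10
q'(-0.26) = 111.20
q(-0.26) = -8.77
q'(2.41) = -0.73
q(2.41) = 0.65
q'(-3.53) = 0.02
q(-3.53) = -0.00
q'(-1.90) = 0.16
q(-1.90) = 0.09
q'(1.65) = -9.15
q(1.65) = 2.64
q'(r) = (-3*r - 10)*(18*r - 9)/(-9*r^2 + 9*r + 4)^2 - 3/(-9*r^2 + 9*r + 4) = 3*(-9*r^2 - 60*r + 26)/(81*r^4 - 162*r^3 + 9*r^2 + 72*r + 16)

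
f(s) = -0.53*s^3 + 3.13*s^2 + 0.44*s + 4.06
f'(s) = -1.59*s^2 + 6.26*s + 0.44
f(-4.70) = 126.16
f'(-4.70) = -64.11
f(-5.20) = 160.93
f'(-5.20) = -75.11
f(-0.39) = 4.40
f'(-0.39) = -2.24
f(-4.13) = 92.97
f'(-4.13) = -52.53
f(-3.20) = 52.07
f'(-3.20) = -35.87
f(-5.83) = 212.90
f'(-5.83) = -90.10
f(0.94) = 6.80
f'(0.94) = 4.92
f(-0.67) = 5.33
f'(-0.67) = -4.47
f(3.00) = 19.24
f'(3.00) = 4.91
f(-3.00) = 45.22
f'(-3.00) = -32.65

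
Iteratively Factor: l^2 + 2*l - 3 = (l - 1)*(l + 3)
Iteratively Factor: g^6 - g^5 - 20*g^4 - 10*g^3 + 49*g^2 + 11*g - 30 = (g + 2)*(g^5 - 3*g^4 - 14*g^3 + 18*g^2 + 13*g - 15) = (g - 1)*(g + 2)*(g^4 - 2*g^3 - 16*g^2 + 2*g + 15) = (g - 1)*(g + 1)*(g + 2)*(g^3 - 3*g^2 - 13*g + 15) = (g - 1)^2*(g + 1)*(g + 2)*(g^2 - 2*g - 15) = (g - 5)*(g - 1)^2*(g + 1)*(g + 2)*(g + 3)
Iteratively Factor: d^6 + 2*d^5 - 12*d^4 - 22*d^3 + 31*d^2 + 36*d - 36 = (d - 1)*(d^5 + 3*d^4 - 9*d^3 - 31*d^2 + 36) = (d - 3)*(d - 1)*(d^4 + 6*d^3 + 9*d^2 - 4*d - 12) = (d - 3)*(d - 1)*(d + 3)*(d^3 + 3*d^2 - 4) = (d - 3)*(d - 1)*(d + 2)*(d + 3)*(d^2 + d - 2) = (d - 3)*(d - 1)*(d + 2)^2*(d + 3)*(d - 1)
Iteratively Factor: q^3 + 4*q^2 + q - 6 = (q + 3)*(q^2 + q - 2) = (q + 2)*(q + 3)*(q - 1)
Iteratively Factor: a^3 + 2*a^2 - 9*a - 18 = (a - 3)*(a^2 + 5*a + 6) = (a - 3)*(a + 3)*(a + 2)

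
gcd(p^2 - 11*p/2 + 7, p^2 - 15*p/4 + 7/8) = p - 7/2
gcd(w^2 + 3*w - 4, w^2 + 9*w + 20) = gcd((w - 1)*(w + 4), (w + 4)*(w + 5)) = w + 4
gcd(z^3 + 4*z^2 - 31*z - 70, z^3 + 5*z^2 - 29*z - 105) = z^2 + 2*z - 35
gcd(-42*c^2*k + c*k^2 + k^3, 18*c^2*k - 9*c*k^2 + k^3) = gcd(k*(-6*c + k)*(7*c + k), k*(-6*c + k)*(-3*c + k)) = 6*c*k - k^2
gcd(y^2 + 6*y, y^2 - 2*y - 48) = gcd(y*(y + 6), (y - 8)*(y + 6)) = y + 6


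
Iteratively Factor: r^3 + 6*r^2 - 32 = (r + 4)*(r^2 + 2*r - 8) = (r - 2)*(r + 4)*(r + 4)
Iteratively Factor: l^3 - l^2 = (l - 1)*(l^2) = l*(l - 1)*(l)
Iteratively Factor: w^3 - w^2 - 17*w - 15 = (w + 1)*(w^2 - 2*w - 15) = (w - 5)*(w + 1)*(w + 3)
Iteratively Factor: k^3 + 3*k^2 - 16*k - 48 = (k + 3)*(k^2 - 16) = (k - 4)*(k + 3)*(k + 4)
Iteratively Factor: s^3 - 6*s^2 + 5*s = (s)*(s^2 - 6*s + 5) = s*(s - 5)*(s - 1)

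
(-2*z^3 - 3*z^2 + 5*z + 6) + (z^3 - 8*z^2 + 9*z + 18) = -z^3 - 11*z^2 + 14*z + 24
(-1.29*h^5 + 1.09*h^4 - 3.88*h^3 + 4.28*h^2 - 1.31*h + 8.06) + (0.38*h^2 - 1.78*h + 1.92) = -1.29*h^5 + 1.09*h^4 - 3.88*h^3 + 4.66*h^2 - 3.09*h + 9.98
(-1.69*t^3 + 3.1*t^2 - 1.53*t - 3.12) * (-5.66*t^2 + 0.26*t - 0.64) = 9.5654*t^5 - 17.9854*t^4 + 10.5474*t^3 + 15.2774*t^2 + 0.168*t + 1.9968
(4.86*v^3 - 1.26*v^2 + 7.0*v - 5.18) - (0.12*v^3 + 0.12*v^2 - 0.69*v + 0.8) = 4.74*v^3 - 1.38*v^2 + 7.69*v - 5.98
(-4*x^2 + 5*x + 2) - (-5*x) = -4*x^2 + 10*x + 2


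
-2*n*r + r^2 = r*(-2*n + r)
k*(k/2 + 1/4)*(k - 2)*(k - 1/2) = k^4/2 - k^3 - k^2/8 + k/4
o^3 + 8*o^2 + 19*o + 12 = (o + 1)*(o + 3)*(o + 4)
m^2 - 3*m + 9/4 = (m - 3/2)^2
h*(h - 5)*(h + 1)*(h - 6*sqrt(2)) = h^4 - 6*sqrt(2)*h^3 - 4*h^3 - 5*h^2 + 24*sqrt(2)*h^2 + 30*sqrt(2)*h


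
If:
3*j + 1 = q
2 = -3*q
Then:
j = -5/9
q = -2/3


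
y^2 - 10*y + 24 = (y - 6)*(y - 4)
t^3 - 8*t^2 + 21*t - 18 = (t - 3)^2*(t - 2)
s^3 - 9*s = s*(s - 3)*(s + 3)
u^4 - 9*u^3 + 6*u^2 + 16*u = u*(u - 8)*(u - 2)*(u + 1)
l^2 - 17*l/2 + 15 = (l - 6)*(l - 5/2)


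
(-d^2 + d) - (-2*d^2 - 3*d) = d^2 + 4*d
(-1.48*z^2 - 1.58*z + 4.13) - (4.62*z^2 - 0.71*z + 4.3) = -6.1*z^2 - 0.87*z - 0.17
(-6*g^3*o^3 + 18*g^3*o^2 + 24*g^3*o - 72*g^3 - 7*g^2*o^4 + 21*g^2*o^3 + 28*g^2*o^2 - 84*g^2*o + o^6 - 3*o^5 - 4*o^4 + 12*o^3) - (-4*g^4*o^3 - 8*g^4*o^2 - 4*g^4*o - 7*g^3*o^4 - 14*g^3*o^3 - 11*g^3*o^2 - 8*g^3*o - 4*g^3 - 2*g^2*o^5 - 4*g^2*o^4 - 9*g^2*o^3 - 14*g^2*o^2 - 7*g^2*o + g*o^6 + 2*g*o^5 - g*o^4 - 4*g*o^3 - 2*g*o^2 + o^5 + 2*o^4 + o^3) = 4*g^4*o^3 + 8*g^4*o^2 + 4*g^4*o + 7*g^3*o^4 + 8*g^3*o^3 + 29*g^3*o^2 + 32*g^3*o - 68*g^3 + 2*g^2*o^5 - 3*g^2*o^4 + 30*g^2*o^3 + 42*g^2*o^2 - 77*g^2*o - g*o^6 - 2*g*o^5 + g*o^4 + 4*g*o^3 + 2*g*o^2 + o^6 - 4*o^5 - 6*o^4 + 11*o^3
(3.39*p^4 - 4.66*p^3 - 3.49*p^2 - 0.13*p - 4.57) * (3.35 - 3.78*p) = -12.8142*p^5 + 28.9713*p^4 - 2.4188*p^3 - 11.2001*p^2 + 16.8391*p - 15.3095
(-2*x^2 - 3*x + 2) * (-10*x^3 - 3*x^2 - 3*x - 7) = 20*x^5 + 36*x^4 - 5*x^3 + 17*x^2 + 15*x - 14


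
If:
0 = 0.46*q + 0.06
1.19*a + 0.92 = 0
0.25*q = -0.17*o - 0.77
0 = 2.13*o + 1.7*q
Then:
No Solution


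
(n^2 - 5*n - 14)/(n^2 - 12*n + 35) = (n + 2)/(n - 5)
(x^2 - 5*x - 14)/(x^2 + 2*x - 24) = (x^2 - 5*x - 14)/(x^2 + 2*x - 24)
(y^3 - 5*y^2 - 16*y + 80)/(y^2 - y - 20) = y - 4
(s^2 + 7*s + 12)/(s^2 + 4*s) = (s + 3)/s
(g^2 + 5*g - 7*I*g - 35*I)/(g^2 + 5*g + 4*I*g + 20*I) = (g - 7*I)/(g + 4*I)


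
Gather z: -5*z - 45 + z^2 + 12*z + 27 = z^2 + 7*z - 18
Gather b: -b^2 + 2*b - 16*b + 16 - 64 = -b^2 - 14*b - 48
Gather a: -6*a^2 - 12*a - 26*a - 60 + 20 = -6*a^2 - 38*a - 40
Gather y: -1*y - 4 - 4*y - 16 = -5*y - 20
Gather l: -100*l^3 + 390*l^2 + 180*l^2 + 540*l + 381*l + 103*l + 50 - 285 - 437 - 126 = -100*l^3 + 570*l^2 + 1024*l - 798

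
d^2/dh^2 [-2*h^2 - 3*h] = -4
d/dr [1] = 0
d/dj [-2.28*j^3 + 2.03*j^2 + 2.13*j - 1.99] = -6.84*j^2 + 4.06*j + 2.13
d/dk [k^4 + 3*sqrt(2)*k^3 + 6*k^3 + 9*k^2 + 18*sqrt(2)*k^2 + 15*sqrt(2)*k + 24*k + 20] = 4*k^3 + 9*sqrt(2)*k^2 + 18*k^2 + 18*k + 36*sqrt(2)*k + 15*sqrt(2) + 24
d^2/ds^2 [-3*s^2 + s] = -6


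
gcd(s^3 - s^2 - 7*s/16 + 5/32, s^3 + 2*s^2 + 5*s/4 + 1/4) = s + 1/2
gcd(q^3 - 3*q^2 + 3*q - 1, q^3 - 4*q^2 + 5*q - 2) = q^2 - 2*q + 1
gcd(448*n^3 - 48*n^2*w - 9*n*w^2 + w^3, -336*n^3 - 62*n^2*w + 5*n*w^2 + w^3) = -56*n^2 - n*w + w^2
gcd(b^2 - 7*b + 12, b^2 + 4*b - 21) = b - 3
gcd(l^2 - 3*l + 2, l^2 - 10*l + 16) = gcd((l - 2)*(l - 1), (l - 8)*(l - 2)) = l - 2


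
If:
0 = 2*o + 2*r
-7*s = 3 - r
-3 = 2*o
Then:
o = -3/2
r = 3/2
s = -3/14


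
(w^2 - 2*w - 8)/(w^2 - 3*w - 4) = (w + 2)/(w + 1)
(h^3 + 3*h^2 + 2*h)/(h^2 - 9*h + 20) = h*(h^2 + 3*h + 2)/(h^2 - 9*h + 20)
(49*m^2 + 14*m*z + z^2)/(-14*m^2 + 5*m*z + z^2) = (7*m + z)/(-2*m + z)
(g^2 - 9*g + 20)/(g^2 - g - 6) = (-g^2 + 9*g - 20)/(-g^2 + g + 6)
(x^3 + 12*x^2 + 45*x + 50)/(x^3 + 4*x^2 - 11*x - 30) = (x + 5)/(x - 3)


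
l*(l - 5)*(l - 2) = l^3 - 7*l^2 + 10*l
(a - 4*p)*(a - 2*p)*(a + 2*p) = a^3 - 4*a^2*p - 4*a*p^2 + 16*p^3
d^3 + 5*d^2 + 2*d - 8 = (d - 1)*(d + 2)*(d + 4)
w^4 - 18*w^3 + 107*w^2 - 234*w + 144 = (w - 8)*(w - 6)*(w - 3)*(w - 1)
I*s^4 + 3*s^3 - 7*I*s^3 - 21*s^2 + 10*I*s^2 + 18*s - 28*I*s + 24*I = (s - 6)*(s - 4*I)*(s + I)*(I*s - I)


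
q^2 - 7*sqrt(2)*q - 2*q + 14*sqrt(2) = (q - 2)*(q - 7*sqrt(2))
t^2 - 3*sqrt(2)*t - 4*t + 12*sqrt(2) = (t - 4)*(t - 3*sqrt(2))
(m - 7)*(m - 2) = m^2 - 9*m + 14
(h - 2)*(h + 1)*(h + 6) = h^3 + 5*h^2 - 8*h - 12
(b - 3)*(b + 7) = b^2 + 4*b - 21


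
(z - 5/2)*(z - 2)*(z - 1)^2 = z^4 - 13*z^3/2 + 15*z^2 - 29*z/2 + 5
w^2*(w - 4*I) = w^3 - 4*I*w^2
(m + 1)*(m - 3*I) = m^2 + m - 3*I*m - 3*I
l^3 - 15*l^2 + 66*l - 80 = (l - 8)*(l - 5)*(l - 2)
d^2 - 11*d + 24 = (d - 8)*(d - 3)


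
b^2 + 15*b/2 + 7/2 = (b + 1/2)*(b + 7)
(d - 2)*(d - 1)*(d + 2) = d^3 - d^2 - 4*d + 4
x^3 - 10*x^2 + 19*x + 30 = (x - 6)*(x - 5)*(x + 1)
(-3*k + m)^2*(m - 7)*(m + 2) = 9*k^2*m^2 - 45*k^2*m - 126*k^2 - 6*k*m^3 + 30*k*m^2 + 84*k*m + m^4 - 5*m^3 - 14*m^2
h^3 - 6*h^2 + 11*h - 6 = (h - 3)*(h - 2)*(h - 1)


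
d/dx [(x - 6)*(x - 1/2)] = 2*x - 13/2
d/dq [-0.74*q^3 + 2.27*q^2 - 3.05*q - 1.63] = -2.22*q^2 + 4.54*q - 3.05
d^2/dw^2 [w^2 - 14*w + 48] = 2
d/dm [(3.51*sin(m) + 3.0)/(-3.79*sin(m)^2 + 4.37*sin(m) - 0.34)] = (13.3029*sin(m)^2 + 22.74*sin(m) - 14.3034)*cos(m)/(14.3641*sin(m)^4 - 33.1246*sin(m)^3 + 21.6741*sin(m)^2 - 2.9716*sin(m) + 0.1156)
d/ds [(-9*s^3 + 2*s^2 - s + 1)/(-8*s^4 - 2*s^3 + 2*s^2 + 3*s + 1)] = (-72*s^6 + 32*s^5 - 38*s^4 - 26*s^3 - 13*s^2 - 4)/(64*s^8 + 32*s^7 - 28*s^6 - 56*s^5 - 24*s^4 + 8*s^3 + 13*s^2 + 6*s + 1)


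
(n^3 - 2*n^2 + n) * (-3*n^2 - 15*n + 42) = -3*n^5 - 9*n^4 + 69*n^3 - 99*n^2 + 42*n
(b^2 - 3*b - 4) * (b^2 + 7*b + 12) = b^4 + 4*b^3 - 13*b^2 - 64*b - 48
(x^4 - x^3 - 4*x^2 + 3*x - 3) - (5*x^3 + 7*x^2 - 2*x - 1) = x^4 - 6*x^3 - 11*x^2 + 5*x - 2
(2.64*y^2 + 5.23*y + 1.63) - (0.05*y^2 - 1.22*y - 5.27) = 2.59*y^2 + 6.45*y + 6.9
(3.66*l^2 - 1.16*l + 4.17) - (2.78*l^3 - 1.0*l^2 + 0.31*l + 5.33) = -2.78*l^3 + 4.66*l^2 - 1.47*l - 1.16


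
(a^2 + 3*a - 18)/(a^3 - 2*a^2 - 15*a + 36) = (a + 6)/(a^2 + a - 12)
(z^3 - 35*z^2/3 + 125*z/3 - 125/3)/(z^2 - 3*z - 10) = (3*z^2 - 20*z + 25)/(3*(z + 2))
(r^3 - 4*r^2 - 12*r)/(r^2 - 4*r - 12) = r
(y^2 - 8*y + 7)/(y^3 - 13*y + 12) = (y - 7)/(y^2 + y - 12)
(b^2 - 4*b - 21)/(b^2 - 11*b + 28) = (b + 3)/(b - 4)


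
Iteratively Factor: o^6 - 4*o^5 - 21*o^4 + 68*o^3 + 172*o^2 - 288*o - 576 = (o - 3)*(o^5 - o^4 - 24*o^3 - 4*o^2 + 160*o + 192) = (o - 4)*(o - 3)*(o^4 + 3*o^3 - 12*o^2 - 52*o - 48) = (o - 4)*(o - 3)*(o + 3)*(o^3 - 12*o - 16) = (o - 4)*(o - 3)*(o + 2)*(o + 3)*(o^2 - 2*o - 8) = (o - 4)*(o - 3)*(o + 2)^2*(o + 3)*(o - 4)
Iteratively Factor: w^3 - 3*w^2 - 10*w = (w)*(w^2 - 3*w - 10) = w*(w + 2)*(w - 5)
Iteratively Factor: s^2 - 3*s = (s - 3)*(s)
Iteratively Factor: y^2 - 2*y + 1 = (y - 1)*(y - 1)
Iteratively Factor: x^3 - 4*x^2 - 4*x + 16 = (x - 2)*(x^2 - 2*x - 8) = (x - 4)*(x - 2)*(x + 2)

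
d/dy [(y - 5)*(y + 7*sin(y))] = y + (y - 5)*(7*cos(y) + 1) + 7*sin(y)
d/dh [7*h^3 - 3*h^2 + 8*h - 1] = 21*h^2 - 6*h + 8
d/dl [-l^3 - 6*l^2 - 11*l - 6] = -3*l^2 - 12*l - 11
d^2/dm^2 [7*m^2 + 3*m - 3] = 14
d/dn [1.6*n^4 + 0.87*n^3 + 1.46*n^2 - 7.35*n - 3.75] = 6.4*n^3 + 2.61*n^2 + 2.92*n - 7.35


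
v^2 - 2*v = v*(v - 2)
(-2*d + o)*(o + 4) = -2*d*o - 8*d + o^2 + 4*o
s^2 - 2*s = s*(s - 2)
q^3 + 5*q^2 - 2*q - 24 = (q - 2)*(q + 3)*(q + 4)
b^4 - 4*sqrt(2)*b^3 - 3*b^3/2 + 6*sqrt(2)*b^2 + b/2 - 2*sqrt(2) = (b - 1)^2*(b + 1/2)*(b - 4*sqrt(2))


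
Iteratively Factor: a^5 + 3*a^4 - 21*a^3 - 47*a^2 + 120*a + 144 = (a + 4)*(a^4 - a^3 - 17*a^2 + 21*a + 36) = (a - 3)*(a + 4)*(a^3 + 2*a^2 - 11*a - 12) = (a - 3)^2*(a + 4)*(a^2 + 5*a + 4) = (a - 3)^2*(a + 1)*(a + 4)*(a + 4)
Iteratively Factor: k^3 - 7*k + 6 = (k + 3)*(k^2 - 3*k + 2) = (k - 1)*(k + 3)*(k - 2)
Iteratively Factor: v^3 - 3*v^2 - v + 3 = (v - 3)*(v^2 - 1) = (v - 3)*(v + 1)*(v - 1)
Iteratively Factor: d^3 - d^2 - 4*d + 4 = (d - 1)*(d^2 - 4) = (d - 1)*(d + 2)*(d - 2)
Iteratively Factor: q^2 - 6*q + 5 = (q - 5)*(q - 1)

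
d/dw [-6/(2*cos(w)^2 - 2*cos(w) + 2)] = 3*(1 - 2*cos(w))*sin(w)/(sin(w)^2 + cos(w) - 2)^2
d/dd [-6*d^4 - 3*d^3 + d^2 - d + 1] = -24*d^3 - 9*d^2 + 2*d - 1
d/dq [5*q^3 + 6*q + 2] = 15*q^2 + 6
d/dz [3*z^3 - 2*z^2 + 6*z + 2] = 9*z^2 - 4*z + 6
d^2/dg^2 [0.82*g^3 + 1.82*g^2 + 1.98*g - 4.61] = 4.92*g + 3.64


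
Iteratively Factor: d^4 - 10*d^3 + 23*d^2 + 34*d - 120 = (d + 2)*(d^3 - 12*d^2 + 47*d - 60) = (d - 5)*(d + 2)*(d^2 - 7*d + 12) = (d - 5)*(d - 3)*(d + 2)*(d - 4)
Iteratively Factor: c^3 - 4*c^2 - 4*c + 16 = (c + 2)*(c^2 - 6*c + 8) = (c - 2)*(c + 2)*(c - 4)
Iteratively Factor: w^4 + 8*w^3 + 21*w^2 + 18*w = (w)*(w^3 + 8*w^2 + 21*w + 18) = w*(w + 3)*(w^2 + 5*w + 6) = w*(w + 3)^2*(w + 2)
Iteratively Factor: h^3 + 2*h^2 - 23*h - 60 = (h + 4)*(h^2 - 2*h - 15) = (h - 5)*(h + 4)*(h + 3)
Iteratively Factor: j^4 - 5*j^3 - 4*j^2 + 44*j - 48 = (j - 2)*(j^3 - 3*j^2 - 10*j + 24) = (j - 2)*(j + 3)*(j^2 - 6*j + 8) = (j - 2)^2*(j + 3)*(j - 4)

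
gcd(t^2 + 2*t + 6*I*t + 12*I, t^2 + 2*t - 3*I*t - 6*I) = t + 2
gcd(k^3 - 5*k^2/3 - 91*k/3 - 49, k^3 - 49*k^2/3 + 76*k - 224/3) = k - 7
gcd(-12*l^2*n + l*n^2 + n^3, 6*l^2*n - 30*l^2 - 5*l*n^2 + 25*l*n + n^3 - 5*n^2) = 3*l - n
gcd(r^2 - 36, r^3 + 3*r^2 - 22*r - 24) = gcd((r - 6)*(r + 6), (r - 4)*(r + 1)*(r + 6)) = r + 6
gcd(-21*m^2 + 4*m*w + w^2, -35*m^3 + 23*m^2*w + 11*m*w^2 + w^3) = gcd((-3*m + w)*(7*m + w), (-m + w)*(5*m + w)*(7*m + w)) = 7*m + w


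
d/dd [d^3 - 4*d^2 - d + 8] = 3*d^2 - 8*d - 1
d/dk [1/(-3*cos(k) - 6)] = -sin(k)/(3*(cos(k) + 2)^2)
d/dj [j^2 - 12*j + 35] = 2*j - 12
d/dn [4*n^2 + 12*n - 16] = 8*n + 12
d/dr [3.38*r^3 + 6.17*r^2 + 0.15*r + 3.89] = 10.14*r^2 + 12.34*r + 0.15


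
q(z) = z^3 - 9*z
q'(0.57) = -8.03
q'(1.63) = -1.03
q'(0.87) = -6.73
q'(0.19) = -8.89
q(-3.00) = 0.00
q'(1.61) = -1.22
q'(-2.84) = 15.20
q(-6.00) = -162.00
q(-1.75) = 10.39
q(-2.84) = 2.65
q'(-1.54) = -1.89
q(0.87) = -7.17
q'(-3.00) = 18.00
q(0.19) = -1.70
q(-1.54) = 10.21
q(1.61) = -10.32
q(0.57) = -4.94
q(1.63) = -10.34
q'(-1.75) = 0.19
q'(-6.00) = 99.00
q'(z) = 3*z^2 - 9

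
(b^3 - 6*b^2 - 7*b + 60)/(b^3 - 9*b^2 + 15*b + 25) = (b^2 - b - 12)/(b^2 - 4*b - 5)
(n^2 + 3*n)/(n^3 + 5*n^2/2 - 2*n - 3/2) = 2*n/(2*n^2 - n - 1)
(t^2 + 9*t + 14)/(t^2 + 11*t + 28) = (t + 2)/(t + 4)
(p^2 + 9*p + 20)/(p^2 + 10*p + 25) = (p + 4)/(p + 5)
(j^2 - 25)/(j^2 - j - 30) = (j - 5)/(j - 6)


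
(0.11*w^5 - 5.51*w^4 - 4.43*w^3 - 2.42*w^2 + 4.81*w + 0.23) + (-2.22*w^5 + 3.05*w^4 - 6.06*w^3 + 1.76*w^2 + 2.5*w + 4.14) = -2.11*w^5 - 2.46*w^4 - 10.49*w^3 - 0.66*w^2 + 7.31*w + 4.37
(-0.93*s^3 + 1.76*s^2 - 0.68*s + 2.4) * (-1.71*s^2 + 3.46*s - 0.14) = 1.5903*s^5 - 6.2274*s^4 + 7.3826*s^3 - 6.7032*s^2 + 8.3992*s - 0.336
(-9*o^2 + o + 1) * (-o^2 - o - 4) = 9*o^4 + 8*o^3 + 34*o^2 - 5*o - 4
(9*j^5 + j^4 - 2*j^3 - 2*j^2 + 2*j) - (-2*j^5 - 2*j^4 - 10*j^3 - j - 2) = 11*j^5 + 3*j^4 + 8*j^3 - 2*j^2 + 3*j + 2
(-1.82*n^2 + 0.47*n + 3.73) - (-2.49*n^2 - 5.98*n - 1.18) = 0.67*n^2 + 6.45*n + 4.91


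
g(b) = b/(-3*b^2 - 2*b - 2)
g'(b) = b*(6*b + 2)/(-3*b^2 - 2*b - 2)^2 + 1/(-3*b^2 - 2*b - 2)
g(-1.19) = 0.31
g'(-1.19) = 0.15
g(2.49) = -0.10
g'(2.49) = 0.03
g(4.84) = -0.06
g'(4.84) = 0.01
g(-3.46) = 0.11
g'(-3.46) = 0.04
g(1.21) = -0.14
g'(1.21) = 0.03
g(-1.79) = 0.22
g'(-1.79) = 0.12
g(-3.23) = 0.12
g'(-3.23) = 0.04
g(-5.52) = 0.07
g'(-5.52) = 0.01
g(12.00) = -0.03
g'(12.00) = 0.00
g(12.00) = -0.03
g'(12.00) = 0.00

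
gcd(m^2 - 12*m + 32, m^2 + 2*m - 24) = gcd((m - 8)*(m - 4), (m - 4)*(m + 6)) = m - 4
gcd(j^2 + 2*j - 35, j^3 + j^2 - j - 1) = 1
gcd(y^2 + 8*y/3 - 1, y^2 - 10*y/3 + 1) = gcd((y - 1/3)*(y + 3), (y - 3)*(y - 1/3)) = y - 1/3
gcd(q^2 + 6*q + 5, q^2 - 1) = q + 1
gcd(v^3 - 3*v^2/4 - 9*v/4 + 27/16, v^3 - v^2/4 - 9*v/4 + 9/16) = v^2 - 9/4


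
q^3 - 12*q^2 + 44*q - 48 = (q - 6)*(q - 4)*(q - 2)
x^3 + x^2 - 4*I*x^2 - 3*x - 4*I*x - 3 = (x + 1)*(x - 3*I)*(x - I)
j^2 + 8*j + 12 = (j + 2)*(j + 6)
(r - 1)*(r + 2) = r^2 + r - 2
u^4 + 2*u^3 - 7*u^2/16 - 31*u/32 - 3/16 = (u - 3/4)*(u + 1/4)*(u + 1/2)*(u + 2)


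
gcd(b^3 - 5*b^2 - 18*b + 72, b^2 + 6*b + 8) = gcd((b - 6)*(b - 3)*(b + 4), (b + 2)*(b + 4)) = b + 4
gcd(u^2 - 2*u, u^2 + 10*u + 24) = 1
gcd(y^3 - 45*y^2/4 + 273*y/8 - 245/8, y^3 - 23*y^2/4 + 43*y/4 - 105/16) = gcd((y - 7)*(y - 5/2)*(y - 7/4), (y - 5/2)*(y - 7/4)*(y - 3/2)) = y^2 - 17*y/4 + 35/8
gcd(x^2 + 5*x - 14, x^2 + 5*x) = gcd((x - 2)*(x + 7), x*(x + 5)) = 1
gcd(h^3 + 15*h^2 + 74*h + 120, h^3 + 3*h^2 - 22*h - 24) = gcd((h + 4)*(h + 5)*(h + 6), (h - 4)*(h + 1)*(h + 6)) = h + 6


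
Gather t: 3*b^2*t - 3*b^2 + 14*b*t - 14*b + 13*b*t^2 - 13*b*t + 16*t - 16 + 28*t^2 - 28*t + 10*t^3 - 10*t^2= -3*b^2 - 14*b + 10*t^3 + t^2*(13*b + 18) + t*(3*b^2 + b - 12) - 16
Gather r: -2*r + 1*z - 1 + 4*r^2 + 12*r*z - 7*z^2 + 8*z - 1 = 4*r^2 + r*(12*z - 2) - 7*z^2 + 9*z - 2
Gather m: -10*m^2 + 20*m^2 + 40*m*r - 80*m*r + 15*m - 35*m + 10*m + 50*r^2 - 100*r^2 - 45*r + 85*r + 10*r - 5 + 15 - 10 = 10*m^2 + m*(-40*r - 10) - 50*r^2 + 50*r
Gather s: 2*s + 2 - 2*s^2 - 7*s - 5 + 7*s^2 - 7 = 5*s^2 - 5*s - 10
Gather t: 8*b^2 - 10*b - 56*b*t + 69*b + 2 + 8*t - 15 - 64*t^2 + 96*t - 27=8*b^2 + 59*b - 64*t^2 + t*(104 - 56*b) - 40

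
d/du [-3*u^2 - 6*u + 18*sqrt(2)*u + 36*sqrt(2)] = -6*u - 6 + 18*sqrt(2)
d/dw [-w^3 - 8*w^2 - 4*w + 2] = -3*w^2 - 16*w - 4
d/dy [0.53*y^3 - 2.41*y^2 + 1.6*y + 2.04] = 1.59*y^2 - 4.82*y + 1.6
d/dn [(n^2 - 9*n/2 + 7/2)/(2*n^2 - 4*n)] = (5*n^2 - 14*n + 14)/(4*n^2*(n^2 - 4*n + 4))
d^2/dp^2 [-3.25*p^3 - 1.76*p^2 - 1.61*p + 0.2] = -19.5*p - 3.52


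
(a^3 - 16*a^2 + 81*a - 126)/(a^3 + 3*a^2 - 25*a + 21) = (a^2 - 13*a + 42)/(a^2 + 6*a - 7)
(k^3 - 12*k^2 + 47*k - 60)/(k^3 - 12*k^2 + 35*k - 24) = (k^2 - 9*k + 20)/(k^2 - 9*k + 8)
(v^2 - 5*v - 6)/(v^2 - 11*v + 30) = (v + 1)/(v - 5)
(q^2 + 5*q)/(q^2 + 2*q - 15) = q/(q - 3)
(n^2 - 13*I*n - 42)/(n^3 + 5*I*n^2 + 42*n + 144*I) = (n - 7*I)/(n^2 + 11*I*n - 24)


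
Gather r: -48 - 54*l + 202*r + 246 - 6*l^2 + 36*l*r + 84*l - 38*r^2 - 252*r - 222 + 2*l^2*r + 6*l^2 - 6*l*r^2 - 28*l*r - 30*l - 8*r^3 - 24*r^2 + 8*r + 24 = -8*r^3 + r^2*(-6*l - 62) + r*(2*l^2 + 8*l - 42)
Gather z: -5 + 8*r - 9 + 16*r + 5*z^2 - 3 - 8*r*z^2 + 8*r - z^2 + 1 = 32*r + z^2*(4 - 8*r) - 16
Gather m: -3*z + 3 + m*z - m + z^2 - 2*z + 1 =m*(z - 1) + z^2 - 5*z + 4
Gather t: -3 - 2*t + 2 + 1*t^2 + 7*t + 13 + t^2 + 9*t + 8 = 2*t^2 + 14*t + 20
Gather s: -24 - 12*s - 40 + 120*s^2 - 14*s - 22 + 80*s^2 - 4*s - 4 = 200*s^2 - 30*s - 90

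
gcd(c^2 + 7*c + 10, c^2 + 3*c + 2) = c + 2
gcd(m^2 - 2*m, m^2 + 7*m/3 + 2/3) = 1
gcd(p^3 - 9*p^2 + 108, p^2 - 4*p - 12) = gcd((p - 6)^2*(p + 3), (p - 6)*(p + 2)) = p - 6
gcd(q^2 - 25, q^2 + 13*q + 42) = 1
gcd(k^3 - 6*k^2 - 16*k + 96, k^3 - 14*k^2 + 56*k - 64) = k - 4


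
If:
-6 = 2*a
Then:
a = -3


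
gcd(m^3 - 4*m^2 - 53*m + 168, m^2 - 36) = 1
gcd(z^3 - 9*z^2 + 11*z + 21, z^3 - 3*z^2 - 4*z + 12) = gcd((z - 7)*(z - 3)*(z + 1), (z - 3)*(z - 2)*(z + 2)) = z - 3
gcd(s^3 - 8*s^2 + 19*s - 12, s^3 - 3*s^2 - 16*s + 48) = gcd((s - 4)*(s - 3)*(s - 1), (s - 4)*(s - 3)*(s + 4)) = s^2 - 7*s + 12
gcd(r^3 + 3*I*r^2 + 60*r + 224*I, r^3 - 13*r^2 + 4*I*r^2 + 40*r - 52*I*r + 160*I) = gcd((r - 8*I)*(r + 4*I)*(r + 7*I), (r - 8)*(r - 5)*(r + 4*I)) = r + 4*I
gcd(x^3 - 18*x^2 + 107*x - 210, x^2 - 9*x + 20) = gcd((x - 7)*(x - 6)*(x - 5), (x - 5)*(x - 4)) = x - 5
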